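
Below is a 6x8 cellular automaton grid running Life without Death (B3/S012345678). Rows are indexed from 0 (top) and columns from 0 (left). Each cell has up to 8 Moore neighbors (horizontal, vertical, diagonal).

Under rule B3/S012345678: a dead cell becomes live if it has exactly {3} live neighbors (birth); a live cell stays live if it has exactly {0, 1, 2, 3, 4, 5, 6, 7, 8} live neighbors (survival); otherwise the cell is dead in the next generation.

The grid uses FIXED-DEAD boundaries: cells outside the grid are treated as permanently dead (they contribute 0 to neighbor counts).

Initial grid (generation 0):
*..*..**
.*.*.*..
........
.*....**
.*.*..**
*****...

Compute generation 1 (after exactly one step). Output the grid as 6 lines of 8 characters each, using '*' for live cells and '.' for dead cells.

Simulating step by step:
Generation 0 (given above): 19 live cells
Generation 1: 29 live cells
(generation 1 grid is the final answer)

Answer: *.***.**
.******.
..*...*.
.**...**
.*.*****
*****...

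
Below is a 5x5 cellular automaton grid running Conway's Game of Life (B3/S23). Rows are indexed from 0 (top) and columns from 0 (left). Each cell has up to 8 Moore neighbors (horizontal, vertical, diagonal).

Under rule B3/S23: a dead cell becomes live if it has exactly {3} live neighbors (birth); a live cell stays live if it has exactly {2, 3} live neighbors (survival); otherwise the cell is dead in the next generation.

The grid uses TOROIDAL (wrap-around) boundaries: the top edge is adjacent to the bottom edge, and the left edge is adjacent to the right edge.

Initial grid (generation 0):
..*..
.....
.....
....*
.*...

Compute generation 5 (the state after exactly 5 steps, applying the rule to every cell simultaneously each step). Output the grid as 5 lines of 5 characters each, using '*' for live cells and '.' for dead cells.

Simulating step by step:
Generation 0 (given above): 3 live cells
Generation 1: 0 live cells
.....
.....
.....
.....
.....
Generation 2: 0 live cells
.....
.....
.....
.....
.....
Generation 3: 0 live cells
.....
.....
.....
.....
.....
Generation 4: 0 live cells
.....
.....
.....
.....
.....
Generation 5: 0 live cells
(generation 5 grid is the final answer)

Answer: .....
.....
.....
.....
.....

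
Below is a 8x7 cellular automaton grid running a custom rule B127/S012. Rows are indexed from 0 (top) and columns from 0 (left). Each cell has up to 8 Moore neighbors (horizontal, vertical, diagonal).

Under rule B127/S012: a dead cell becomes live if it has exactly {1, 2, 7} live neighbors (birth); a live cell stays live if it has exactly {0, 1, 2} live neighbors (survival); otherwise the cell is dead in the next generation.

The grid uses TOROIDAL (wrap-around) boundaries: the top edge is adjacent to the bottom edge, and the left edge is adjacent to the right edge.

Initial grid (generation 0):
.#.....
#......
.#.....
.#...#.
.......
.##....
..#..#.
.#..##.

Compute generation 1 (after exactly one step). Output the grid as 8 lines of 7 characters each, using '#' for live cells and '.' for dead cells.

Simulating step by step:
Generation 0 (given above): 12 live cells
Generation 1: 41 live cells
(generation 1 grid is the final answer)

Answer: .######
#.#...#
.##.###
###.###
#..####
#######
#....##
##.####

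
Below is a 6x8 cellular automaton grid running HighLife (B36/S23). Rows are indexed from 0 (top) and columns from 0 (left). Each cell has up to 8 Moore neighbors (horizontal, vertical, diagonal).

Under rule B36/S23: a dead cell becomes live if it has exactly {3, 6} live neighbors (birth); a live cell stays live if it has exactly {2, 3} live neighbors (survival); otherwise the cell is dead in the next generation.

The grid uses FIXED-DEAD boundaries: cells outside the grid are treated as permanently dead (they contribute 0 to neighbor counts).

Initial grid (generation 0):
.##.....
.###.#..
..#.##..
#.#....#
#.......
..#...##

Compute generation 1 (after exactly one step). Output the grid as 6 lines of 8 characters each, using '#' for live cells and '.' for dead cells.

Answer: .#.#....
.....#..
....###.
...#....
......##
........

Derivation:
Simulating step by step:
Generation 0 (given above): 16 live cells
Generation 1: 9 live cells
(generation 1 grid is the final answer)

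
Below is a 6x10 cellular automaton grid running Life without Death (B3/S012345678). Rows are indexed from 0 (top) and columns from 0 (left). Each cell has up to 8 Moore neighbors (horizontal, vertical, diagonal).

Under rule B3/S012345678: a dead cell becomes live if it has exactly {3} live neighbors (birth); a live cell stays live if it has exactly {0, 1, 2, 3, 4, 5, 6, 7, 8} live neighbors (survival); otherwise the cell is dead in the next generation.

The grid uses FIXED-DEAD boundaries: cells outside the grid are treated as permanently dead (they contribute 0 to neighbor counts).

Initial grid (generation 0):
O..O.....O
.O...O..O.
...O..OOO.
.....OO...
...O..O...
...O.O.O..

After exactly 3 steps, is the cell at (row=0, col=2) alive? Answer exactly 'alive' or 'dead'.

Answer: alive

Derivation:
Simulating step by step:
Generation 0 (given above): 17 live cells
Generation 1: 26 live cells
O..O.....O
.OO.OOO.OO
...OO.OOO.
....OOO...
...O..OO..
...OOOOO..
Generation 2: 34 live cells
OOOOOO..OO
.OO.OOO.OO
..OOO.OOOO
....OOO.O.
...O..OO..
...OOOOO..
Generation 3: 41 live cells
OOOOOOOOOO
OOO.OOO.OO
.OOOO.OOOO
..O.OOO.OO
...O..OOO.
...OOOOO..

Cell (0,2) at generation 3: 1 -> alive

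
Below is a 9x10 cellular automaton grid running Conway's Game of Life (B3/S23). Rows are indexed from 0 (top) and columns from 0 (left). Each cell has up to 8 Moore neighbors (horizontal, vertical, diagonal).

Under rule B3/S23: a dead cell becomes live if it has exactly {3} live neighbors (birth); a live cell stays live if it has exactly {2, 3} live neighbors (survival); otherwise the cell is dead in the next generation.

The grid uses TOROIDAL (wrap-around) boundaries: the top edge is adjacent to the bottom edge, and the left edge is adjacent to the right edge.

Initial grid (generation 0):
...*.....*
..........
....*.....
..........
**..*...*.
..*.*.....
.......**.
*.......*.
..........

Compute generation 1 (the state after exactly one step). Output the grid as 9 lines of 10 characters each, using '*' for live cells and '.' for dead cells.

Answer: ..........
..........
..........
..........
.*.*......
.*.*...***
.......***
.......***
.........*

Derivation:
Simulating step by step:
Generation 0 (given above): 13 live cells
Generation 1: 14 live cells
(generation 1 grid is the final answer)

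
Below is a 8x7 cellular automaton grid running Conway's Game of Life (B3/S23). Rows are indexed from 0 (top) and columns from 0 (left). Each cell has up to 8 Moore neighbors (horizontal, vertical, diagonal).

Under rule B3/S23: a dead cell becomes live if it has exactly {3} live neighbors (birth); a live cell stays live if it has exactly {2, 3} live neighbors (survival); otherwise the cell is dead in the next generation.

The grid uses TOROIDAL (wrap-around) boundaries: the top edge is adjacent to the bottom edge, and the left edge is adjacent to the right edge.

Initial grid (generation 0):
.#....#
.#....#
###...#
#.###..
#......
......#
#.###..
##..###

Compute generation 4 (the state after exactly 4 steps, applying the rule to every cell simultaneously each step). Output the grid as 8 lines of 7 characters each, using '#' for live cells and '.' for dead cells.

Simulating step by step:
Generation 0 (given above): 23 live cells
Generation 1: 20 live cells
.##....
.....##
.....##
..##...
##.#..#
##.#..#
..###..
....#..
Generation 2: 24 live cells
.....#.
#....##
....###
.#####.
...##.#
.....##
###.##.
.#..#..
Generation 3: 23 live cells
#...##.
#......
.##....
#.#....
#.....#
.##....
#####..
#####.#
Generation 4: 17 live cells
(generation 4 grid is the final answer)

Answer: ..#.##.
#.....#
#.#....
#.#...#
#.#...#
......#
....###
.......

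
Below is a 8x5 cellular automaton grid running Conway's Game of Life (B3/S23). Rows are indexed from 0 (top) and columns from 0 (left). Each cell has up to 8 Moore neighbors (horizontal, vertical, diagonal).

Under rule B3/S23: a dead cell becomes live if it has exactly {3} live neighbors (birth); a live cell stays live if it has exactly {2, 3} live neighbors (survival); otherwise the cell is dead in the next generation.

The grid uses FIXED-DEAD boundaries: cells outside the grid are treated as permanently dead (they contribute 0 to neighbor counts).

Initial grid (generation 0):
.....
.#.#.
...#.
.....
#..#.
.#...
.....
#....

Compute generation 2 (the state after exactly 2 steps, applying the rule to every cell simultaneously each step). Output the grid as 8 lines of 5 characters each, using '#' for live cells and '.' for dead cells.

Answer: .....
.....
.....
.....
.....
.....
.....
.....

Derivation:
Simulating step by step:
Generation 0 (given above): 7 live cells
Generation 1: 2 live cells
.....
..#..
..#..
.....
.....
.....
.....
.....
Generation 2: 0 live cells
(generation 2 grid is the final answer)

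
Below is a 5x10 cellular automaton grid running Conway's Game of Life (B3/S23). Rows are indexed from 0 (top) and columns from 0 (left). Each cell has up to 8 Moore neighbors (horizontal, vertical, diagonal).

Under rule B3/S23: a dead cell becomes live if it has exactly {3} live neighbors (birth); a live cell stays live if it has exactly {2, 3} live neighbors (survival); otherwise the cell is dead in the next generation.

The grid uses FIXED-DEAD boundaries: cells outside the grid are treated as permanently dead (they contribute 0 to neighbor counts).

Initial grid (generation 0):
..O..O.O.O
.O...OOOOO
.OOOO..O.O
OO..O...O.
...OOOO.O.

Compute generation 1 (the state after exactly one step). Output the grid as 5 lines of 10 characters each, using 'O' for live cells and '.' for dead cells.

Simulating step by step:
Generation 0 (given above): 25 live cells
Generation 1: 18 live cells
(generation 1 grid is the final answer)

Answer: .....O.O.O
.O...O...O
...OO....O
OO....O.OO
...OOO.O..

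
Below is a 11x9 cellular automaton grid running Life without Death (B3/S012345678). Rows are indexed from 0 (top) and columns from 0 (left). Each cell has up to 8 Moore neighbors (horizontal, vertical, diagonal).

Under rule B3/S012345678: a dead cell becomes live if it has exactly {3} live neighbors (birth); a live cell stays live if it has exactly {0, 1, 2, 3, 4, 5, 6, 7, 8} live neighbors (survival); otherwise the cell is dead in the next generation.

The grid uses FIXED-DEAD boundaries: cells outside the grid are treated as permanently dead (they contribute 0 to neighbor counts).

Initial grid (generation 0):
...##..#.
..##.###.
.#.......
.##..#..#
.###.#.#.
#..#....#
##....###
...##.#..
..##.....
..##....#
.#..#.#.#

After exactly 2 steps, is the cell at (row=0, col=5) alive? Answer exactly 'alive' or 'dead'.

Answer: alive

Derivation:
Simulating step by step:
Generation 0 (given above): 38 live cells
Generation 1: 64 live cells
..####.#.
..##.###.
.#.###.#.
#######.#
####.####
#..##...#
#########
.#.####..
..##.....
.####..##
.####.###
Generation 2: 74 live cells
..####.#.
.###.####
##.###.##
#######.#
####.####
#..##...#
#########
##.####..
..##..##.
.########
.########

Cell (0,5) at generation 2: 1 -> alive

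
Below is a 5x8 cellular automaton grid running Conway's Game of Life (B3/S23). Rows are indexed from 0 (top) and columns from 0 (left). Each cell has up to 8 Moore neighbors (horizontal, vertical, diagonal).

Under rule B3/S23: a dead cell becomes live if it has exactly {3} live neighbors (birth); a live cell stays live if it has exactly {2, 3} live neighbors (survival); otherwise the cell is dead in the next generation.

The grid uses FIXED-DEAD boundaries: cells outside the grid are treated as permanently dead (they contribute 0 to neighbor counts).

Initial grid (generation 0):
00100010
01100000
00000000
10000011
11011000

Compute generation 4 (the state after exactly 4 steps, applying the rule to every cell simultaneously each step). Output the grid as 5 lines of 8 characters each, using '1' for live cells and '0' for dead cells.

Answer: 00000000
00000000
00000000
00000000
00000000

Derivation:
Simulating step by step:
Generation 0 (given above): 11 live cells
Generation 1: 9 live cells
01100000
01100000
01000000
11000000
11000000
Generation 2: 6 live cells
01100000
10000000
00000000
00100000
11000000
Generation 3: 4 live cells
01000000
01000000
00000000
01000000
01000000
Generation 4: 0 live cells
(generation 4 grid is the final answer)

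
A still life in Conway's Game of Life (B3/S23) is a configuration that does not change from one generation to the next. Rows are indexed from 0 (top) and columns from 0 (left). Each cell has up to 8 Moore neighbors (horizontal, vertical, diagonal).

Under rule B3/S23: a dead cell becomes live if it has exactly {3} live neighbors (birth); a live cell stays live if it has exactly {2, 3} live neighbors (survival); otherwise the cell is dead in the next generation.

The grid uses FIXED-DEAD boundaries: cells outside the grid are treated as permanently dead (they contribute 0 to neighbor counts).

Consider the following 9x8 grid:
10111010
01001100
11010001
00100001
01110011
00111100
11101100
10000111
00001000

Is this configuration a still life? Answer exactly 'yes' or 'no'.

Compute generation 1 and compare to generation 0 (given above):
Generation 1:
01111000
00000110
11011010
10000001
01000111
10000000
10100000
10010010
00000110
Cell (0,0) differs: gen0=1 vs gen1=0 -> NOT a still life.

Answer: no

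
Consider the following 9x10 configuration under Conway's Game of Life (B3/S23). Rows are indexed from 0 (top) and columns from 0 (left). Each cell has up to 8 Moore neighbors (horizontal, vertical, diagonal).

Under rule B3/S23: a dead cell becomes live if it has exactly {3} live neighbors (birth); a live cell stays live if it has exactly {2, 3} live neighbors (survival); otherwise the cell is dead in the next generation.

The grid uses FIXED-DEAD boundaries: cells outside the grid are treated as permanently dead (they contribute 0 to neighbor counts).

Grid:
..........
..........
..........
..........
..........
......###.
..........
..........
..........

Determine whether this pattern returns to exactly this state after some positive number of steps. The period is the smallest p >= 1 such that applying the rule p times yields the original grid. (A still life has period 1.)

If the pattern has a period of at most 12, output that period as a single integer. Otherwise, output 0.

Simulating and comparing each generation to the original:
Gen 0 (original, given above): 3 live cells
Gen 1: 3 live cells, differs from original
Gen 2: 3 live cells, MATCHES original -> period = 2

Answer: 2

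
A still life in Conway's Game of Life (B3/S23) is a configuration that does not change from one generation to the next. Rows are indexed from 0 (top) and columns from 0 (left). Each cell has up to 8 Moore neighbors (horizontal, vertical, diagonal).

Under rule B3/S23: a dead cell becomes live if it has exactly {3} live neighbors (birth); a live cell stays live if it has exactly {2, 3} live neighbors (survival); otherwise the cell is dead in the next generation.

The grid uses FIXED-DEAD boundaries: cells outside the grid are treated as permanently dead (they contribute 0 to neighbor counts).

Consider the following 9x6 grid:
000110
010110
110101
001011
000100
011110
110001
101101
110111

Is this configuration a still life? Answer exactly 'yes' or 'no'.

Compute generation 1 and compare to generation 0 (given above):
Generation 1:
001110
110001
110001
011001
010001
110110
100001
000101
110101
Cell (0,2) differs: gen0=0 vs gen1=1 -> NOT a still life.

Answer: no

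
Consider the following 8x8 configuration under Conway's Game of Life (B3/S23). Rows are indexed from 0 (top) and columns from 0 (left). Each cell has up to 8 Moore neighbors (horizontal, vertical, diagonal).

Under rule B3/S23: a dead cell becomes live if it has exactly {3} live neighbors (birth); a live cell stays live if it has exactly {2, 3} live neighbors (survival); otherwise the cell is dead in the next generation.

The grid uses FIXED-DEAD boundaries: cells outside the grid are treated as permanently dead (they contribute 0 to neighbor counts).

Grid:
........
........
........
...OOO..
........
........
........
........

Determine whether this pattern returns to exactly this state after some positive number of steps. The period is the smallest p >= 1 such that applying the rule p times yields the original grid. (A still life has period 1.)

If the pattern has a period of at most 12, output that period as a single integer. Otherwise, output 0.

Simulating and comparing each generation to the original:
Gen 0 (original, given above): 3 live cells
Gen 1: 3 live cells, differs from original
Gen 2: 3 live cells, MATCHES original -> period = 2

Answer: 2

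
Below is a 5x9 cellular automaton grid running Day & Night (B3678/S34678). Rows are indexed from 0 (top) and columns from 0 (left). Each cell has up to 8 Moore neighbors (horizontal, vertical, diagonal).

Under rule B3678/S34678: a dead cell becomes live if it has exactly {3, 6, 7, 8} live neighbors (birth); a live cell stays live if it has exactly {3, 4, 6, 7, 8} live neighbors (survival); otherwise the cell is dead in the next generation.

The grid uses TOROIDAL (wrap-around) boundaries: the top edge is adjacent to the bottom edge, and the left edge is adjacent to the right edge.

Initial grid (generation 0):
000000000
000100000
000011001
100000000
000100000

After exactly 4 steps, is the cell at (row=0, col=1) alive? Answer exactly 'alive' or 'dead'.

Answer: dead

Derivation:
Simulating step by step:
Generation 0 (given above): 6 live cells
Generation 1: 2 live cells
000000000
000010000
000000000
000010000
000000000
Generation 2: 0 live cells
000000000
000000000
000000000
000000000
000000000
Generation 3: 0 live cells
000000000
000000000
000000000
000000000
000000000
Generation 4: 0 live cells
000000000
000000000
000000000
000000000
000000000

Cell (0,1) at generation 4: 0 -> dead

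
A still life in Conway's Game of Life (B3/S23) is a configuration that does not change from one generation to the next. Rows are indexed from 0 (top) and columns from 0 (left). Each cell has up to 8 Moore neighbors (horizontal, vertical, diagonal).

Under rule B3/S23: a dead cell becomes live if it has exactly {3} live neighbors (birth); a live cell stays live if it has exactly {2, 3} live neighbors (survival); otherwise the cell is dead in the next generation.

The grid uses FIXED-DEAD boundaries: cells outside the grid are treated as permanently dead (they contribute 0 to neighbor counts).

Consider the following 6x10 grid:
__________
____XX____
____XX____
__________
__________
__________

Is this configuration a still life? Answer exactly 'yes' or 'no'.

Answer: yes

Derivation:
Compute generation 1 and compare to generation 0 (given above):
Generation 1:
__________
____XX____
____XX____
__________
__________
__________
The grids are IDENTICAL -> still life.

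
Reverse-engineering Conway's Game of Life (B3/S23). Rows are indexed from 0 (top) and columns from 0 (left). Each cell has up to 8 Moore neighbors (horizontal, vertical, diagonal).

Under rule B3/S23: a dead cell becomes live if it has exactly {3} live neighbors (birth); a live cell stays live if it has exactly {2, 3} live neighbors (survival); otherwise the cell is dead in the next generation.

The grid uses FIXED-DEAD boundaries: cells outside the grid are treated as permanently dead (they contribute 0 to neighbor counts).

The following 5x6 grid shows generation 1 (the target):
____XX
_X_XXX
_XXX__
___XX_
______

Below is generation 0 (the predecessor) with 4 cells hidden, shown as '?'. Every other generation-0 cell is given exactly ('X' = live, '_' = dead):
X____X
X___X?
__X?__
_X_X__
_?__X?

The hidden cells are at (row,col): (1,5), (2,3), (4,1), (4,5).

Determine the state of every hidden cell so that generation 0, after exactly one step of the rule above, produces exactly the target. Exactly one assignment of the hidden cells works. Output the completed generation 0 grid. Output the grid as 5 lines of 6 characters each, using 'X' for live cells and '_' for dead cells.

Hidden generation-0 cells (in order): (1,5), (2,3), (4,1), (4,5).
A hidden cell only influences target cells in its own 3x3 neighborhood. Try each of the 2^4 = 16 assignments, step the completed generation 0 forward once under B3/S23, and compare with the target:
  (1,5)=_ (2,3)=_ (4,1)=_ (4,5)=_ -> step gives (0,4)='_' but target has 'X' -> reject
  (1,5)=_ (2,3)=_ (4,1)=_ (4,5)=X -> step gives (0,4)='_' but target has 'X' -> reject
  (1,5)=_ (2,3)=_ (4,1)=X (4,5)=_ -> step gives (0,4)='_' but target has 'X' -> reject
  (1,5)=_ (2,3)=_ (4,1)=X (4,5)=X -> step gives (0,4)='_' but target has 'X' -> reject
  (1,5)=_ (2,3)=X (4,1)=_ (4,5)=_ -> step gives (0,4)='_' but target has 'X' -> reject
  (1,5)=_ (2,3)=X (4,1)=_ (4,5)=X -> step gives (0,4)='_' but target has 'X' -> reject
  (1,5)=_ (2,3)=X (4,1)=X (4,5)=_ -> step gives (0,4)='_' but target has 'X' -> reject
  (1,5)=_ (2,3)=X (4,1)=X (4,5)=X -> step gives (0,4)='_' but target has 'X' -> reject
  (1,5)=X (2,3)=_ (4,1)=_ (4,5)=_ -> step gives (1,3)='_' but target has 'X' -> reject
  (1,5)=X (2,3)=_ (4,1)=_ (4,5)=X -> step gives (1,3)='_' but target has 'X' -> reject
  (1,5)=X (2,3)=_ (4,1)=X (4,5)=_ -> step gives (1,3)='_' but target has 'X' -> reject
  (1,5)=X (2,3)=_ (4,1)=X (4,5)=X -> step gives (1,3)='_' but target has 'X' -> reject
  (1,5)=X (2,3)=X (4,1)=_ (4,5)=_ -> step reproduces the target at every cell -> ACCEPT
  (1,5)=X (2,3)=X (4,1)=_ (4,5)=X -> step gives (3,4)='_' but target has 'X' -> reject
  (1,5)=X (2,3)=X (4,1)=X (4,5)=_ -> step gives (3,1)='X' but target has '_' -> reject
  (1,5)=X (2,3)=X (4,1)=X (4,5)=X -> step gives (3,1)='X' but target has '_' -> reject
Unique solution: (1,5)=live, (2,3)=live, (4,1)=dead, (4,5)=dead.
Check: live-neighbor counts of every cell in the completed generation 0:
120132
132332
233342
114331
112211
Applying B3/S23 to generation 0 with these counts gives:
____XX
_X_XXX
_XXX__
___XX_
______
which matches the target exactly.

Answer: X____X
X___XX
__XX__
_X_X__
____X_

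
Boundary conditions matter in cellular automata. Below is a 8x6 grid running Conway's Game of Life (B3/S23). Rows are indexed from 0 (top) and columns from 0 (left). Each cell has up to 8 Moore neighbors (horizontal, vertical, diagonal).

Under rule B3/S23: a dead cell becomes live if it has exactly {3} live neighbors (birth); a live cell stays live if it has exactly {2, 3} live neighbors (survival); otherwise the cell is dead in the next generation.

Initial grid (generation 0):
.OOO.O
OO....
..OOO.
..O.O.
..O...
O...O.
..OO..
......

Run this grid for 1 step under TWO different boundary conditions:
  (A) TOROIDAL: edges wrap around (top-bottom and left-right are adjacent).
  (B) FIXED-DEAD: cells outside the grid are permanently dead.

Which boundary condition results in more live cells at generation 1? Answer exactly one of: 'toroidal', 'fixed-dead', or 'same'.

Under TOROIDAL boundary, generation 1:
.OO...
O....O
..O.OO
.OO.O.
.O...O
.OO...
...O..
.O..O.
Population = 17

Under FIXED-DEAD boundary, generation 1:
OOO...
O.....
..O.O.
.OO.O.
.O....
.OO...
...O..
......
Population = 13

Comparison: toroidal=17, fixed-dead=13 -> toroidal

Answer: toroidal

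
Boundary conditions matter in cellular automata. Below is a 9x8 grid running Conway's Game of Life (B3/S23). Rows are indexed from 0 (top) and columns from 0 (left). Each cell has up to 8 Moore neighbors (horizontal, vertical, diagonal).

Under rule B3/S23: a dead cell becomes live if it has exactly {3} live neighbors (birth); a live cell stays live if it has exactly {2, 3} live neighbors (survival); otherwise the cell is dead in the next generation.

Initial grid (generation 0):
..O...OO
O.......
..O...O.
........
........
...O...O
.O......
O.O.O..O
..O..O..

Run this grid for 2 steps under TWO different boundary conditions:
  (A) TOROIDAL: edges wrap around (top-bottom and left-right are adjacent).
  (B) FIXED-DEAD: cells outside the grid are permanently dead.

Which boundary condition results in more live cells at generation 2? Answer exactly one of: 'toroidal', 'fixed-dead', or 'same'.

Under TOROIDAL boundary, generation 2:
.OO..OOO
O.....OO
........
........
........
..O.....
OO.O....
O...O..O
O.OO..O.
Population = 19

Under FIXED-DEAD boundary, generation 2:
........
........
........
........
........
..O.....
.O.O....
....O...
...O....
Population = 5

Comparison: toroidal=19, fixed-dead=5 -> toroidal

Answer: toroidal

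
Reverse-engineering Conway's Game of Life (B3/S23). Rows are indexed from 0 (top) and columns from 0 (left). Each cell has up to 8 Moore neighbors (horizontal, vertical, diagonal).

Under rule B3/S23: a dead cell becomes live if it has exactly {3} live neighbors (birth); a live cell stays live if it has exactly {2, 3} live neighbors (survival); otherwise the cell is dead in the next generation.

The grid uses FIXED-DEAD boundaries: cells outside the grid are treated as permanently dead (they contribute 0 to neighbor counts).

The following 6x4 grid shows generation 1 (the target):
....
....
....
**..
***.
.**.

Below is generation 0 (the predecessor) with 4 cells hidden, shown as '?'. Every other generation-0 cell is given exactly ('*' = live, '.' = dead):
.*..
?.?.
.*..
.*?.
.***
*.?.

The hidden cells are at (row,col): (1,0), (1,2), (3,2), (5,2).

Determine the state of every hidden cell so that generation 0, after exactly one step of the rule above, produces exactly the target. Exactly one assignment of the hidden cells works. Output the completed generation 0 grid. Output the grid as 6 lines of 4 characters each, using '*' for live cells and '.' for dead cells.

Answer: .*..
....
.*..
.*..
.***
*...

Derivation:
Hidden generation-0 cells (in order): (1,0), (1,2), (3,2), (5,2).
A hidden cell only influences target cells in its own 3x3 neighborhood. Try each of the 2^4 = 16 assignments, step the completed generation 0 forward once under B3/S23, and compare with the target:
  (1,0)=. (1,2)=. (3,2)=. (5,2)=. -> step reproduces the target at every cell -> ACCEPT
  (1,0)=. (1,2)=. (3,2)=. (5,2)=* -> step gives (4,1)='.' but target has '*' -> reject
  (1,0)=. (1,2)=. (3,2)=* (5,2)=. -> step gives (2,1)='*' but target has '.' -> reject
  (1,0)=. (1,2)=. (3,2)=* (5,2)=* -> step gives (2,1)='*' but target has '.' -> reject
  (1,0)=. (1,2)=* (3,2)=. (5,2)=. -> step gives (1,1)='*' but target has '.' -> reject
  (1,0)=. (1,2)=* (3,2)=. (5,2)=* -> step gives (1,1)='*' but target has '.' -> reject
  (1,0)=. (1,2)=* (3,2)=* (5,2)=. -> step gives (1,1)='*' but target has '.' -> reject
  (1,0)=. (1,2)=* (3,2)=* (5,2)=* -> step gives (1,1)='*' but target has '.' -> reject
  (1,0)=* (1,2)=. (3,2)=. (5,2)=. -> step gives (1,0)='*' but target has '.' -> reject
  (1,0)=* (1,2)=. (3,2)=. (5,2)=* -> step gives (1,0)='*' but target has '.' -> reject
  (1,0)=* (1,2)=. (3,2)=* (5,2)=. -> step gives (1,0)='*' but target has '.' -> reject
  (1,0)=* (1,2)=. (3,2)=* (5,2)=* -> step gives (1,0)='*' but target has '.' -> reject
  (1,0)=* (1,2)=* (3,2)=. (5,2)=. -> step gives (0,1)='*' but target has '.' -> reject
  (1,0)=* (1,2)=* (3,2)=. (5,2)=* -> step gives (0,1)='*' but target has '.' -> reject
  (1,0)=* (1,2)=* (3,2)=* (5,2)=. -> step gives (0,1)='*' but target has '.' -> reject
  (1,0)=* (1,2)=* (3,2)=* (5,2)=* -> step gives (0,1)='*' but target has '.' -> reject
Unique solution: (1,0)=dead, (1,2)=dead, (3,2)=dead, (5,2)=dead.
Check: live-neighbor counts of every cell in the completed generation 0:
1010
2220
2120
3352
3331
1332
Applying B3/S23 to generation 0 with these counts gives:
....
....
....
**..
***.
.**.
which matches the target exactly.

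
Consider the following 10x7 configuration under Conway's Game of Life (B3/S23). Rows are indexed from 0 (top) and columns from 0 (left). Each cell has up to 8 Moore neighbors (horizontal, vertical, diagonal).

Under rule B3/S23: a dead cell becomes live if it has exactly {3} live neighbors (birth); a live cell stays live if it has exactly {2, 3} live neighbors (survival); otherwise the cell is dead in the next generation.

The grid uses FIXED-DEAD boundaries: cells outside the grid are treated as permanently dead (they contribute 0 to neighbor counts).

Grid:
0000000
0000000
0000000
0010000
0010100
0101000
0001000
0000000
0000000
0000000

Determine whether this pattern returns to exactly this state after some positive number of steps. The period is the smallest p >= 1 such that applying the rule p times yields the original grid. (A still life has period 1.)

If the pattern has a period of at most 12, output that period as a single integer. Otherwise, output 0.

Answer: 2

Derivation:
Simulating and comparing each generation to the original:
Gen 0 (original, given above): 6 live cells
Gen 1: 6 live cells, differs from original
Gen 2: 6 live cells, MATCHES original -> period = 2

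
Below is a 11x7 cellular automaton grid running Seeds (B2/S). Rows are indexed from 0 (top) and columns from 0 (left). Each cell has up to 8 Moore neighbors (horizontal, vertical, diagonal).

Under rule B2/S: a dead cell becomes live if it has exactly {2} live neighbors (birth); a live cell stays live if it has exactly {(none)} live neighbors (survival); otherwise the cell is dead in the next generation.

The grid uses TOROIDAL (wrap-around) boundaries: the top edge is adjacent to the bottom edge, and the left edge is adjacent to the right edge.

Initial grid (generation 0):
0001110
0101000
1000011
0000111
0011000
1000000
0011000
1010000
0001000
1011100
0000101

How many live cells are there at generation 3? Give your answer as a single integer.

Simulating step by step:
Generation 0 (given above): 25 live cells
Generation 1: 19 live cells
1000001
0000000
0111000
0110000
1100000
0000100
1000001
0000100
1000001
0100001
1100000
Generation 2: 13 live cells
0000000
0001001
1000000
0000000
0001000
0000010
0001100
0100000
0100000
0010010
0010010
Generation 3: 22 live cells
0011111
1000000
0000001
0000000
0000100
0010000
0010010
1001100
1000000
0001101
0101101
Population at generation 3: 22

Answer: 22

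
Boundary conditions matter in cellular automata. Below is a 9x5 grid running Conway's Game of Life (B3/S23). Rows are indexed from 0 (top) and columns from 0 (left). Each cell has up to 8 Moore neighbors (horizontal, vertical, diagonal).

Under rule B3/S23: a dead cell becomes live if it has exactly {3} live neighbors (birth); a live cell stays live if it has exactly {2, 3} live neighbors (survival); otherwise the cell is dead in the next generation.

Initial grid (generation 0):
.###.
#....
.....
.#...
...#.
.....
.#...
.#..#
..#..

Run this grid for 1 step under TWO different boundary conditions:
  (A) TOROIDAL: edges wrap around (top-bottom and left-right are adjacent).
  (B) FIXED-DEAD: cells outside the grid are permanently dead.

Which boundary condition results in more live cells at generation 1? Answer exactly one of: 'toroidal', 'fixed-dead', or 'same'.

Under TOROIDAL boundary, generation 1:
.###.
.##..
.....
.....
.....
.....
#....
###..
#....
Population = 10

Under FIXED-DEAD boundary, generation 1:
.##..
.##..
.....
.....
.....
.....
.....
.##..
.....
Population = 6

Comparison: toroidal=10, fixed-dead=6 -> toroidal

Answer: toroidal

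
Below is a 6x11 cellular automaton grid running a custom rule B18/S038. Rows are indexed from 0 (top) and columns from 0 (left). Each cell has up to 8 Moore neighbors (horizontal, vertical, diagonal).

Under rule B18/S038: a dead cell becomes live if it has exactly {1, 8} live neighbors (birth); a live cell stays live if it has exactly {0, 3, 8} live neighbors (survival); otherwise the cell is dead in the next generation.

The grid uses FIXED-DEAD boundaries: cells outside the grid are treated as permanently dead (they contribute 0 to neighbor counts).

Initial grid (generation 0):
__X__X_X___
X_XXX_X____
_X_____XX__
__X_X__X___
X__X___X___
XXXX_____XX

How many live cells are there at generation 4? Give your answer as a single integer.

Simulating step by step:
Generation 0 (given above): 23 live cells
Generation 1: 17 live cells
X_______X__
__XX__X__X_
_X_____X_X_
_____X_X_X_
_____X_____
_XX___XX___
Generation 2: 19 live cells
X___XXX___X
____XX_____
X__________
XXX________
X__X_____XX
X__XX___X__
Generation 3: 20 live cells
XX__X__X_XX
____X__X_XX
______X____
X___X___X__
X__X_X_X___
_____X_X___
Generation 4: 16 live cells
__X______XX
__X______XX
XX_________
__X______X_
__X______X_
XXXX_______
Population at generation 4: 16

Answer: 16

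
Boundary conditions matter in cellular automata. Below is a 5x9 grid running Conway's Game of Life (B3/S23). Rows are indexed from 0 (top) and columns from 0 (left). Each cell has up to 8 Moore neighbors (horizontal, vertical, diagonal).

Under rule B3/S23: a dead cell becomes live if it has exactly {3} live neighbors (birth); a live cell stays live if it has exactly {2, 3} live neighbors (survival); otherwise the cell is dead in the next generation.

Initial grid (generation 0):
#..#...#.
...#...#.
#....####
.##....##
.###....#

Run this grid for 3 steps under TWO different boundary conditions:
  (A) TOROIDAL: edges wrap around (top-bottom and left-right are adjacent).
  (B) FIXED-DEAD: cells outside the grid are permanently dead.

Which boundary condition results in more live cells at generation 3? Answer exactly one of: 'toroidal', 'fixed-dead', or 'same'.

Under TOROIDAL boundary, generation 3:
###.#....
....#...#
##.##....
##.##....
.........
Population = 14

Under FIXED-DEAD boundary, generation 3:
.........
..#......
.###.....
...#.....
.........
Population = 5

Comparison: toroidal=14, fixed-dead=5 -> toroidal

Answer: toroidal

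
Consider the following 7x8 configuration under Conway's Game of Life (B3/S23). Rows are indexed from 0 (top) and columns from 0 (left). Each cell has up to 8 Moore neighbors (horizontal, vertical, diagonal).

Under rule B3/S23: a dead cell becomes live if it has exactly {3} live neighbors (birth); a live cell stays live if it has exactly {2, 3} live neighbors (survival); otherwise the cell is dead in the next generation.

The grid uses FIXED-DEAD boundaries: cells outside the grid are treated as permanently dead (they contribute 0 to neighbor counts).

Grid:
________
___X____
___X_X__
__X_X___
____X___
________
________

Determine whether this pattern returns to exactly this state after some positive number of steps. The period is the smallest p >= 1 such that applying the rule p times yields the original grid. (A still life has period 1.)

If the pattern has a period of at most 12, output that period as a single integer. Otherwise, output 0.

Answer: 2

Derivation:
Simulating and comparing each generation to the original:
Gen 0 (original, given above): 6 live cells
Gen 1: 6 live cells, differs from original
Gen 2: 6 live cells, MATCHES original -> period = 2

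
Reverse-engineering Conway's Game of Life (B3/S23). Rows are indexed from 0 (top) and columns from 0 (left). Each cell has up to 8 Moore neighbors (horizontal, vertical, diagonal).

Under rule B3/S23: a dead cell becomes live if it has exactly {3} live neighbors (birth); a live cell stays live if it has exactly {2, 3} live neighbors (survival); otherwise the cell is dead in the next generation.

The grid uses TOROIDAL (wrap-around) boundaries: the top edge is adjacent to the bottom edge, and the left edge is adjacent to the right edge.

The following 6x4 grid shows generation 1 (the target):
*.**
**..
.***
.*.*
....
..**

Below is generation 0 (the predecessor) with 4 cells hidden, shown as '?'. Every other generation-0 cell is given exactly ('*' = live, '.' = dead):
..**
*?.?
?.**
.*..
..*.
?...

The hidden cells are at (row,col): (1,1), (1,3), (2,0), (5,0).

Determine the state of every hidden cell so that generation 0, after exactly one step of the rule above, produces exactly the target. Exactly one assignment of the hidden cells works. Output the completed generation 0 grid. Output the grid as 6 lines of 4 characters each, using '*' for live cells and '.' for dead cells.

Answer: ..**
*..*
..**
.*..
..*.
....

Derivation:
Hidden generation-0 cells (in order): (1,1), (1,3), (2,0), (5,0).
A hidden cell only influences target cells in its own 3x3 neighborhood. Try each of the 2^4 = 16 assignments, step the completed generation 0 forward once under B3/S23, and compare with the target:
  (1,1)=. (1,3)=. (2,0)=. (5,0)=. -> step gives (0,0)='.' but target has '*' -> reject
  (1,1)=. (1,3)=. (2,0)=. (5,0)=* -> step gives (0,1)='*' but target has '.' -> reject
  (1,1)=. (1,3)=. (2,0)=* (5,0)=. -> step gives (0,0)='.' but target has '*' -> reject
  (1,1)=. (1,3)=. (2,0)=* (5,0)=* -> step gives (0,1)='*' but target has '.' -> reject
  (1,1)=. (1,3)=* (2,0)=. (5,0)=. -> step reproduces the target at every cell -> ACCEPT
  (1,1)=. (1,3)=* (2,0)=. (5,0)=* -> step gives (0,0)='.' but target has '*' -> reject
  (1,1)=. (1,3)=* (2,0)=* (5,0)=. -> step gives (1,0)='.' but target has '*' -> reject
  (1,1)=. (1,3)=* (2,0)=* (5,0)=* -> step gives (0,0)='.' but target has '*' -> reject
  (1,1)=* (1,3)=. (2,0)=. (5,0)=. -> step gives (0,1)='*' but target has '.' -> reject
  (1,1)=* (1,3)=. (2,0)=. (5,0)=* -> step gives (0,0)='.' but target has '*' -> reject
  (1,1)=* (1,3)=. (2,0)=* (5,0)=. -> step gives (0,1)='*' but target has '.' -> reject
  (1,1)=* (1,3)=. (2,0)=* (5,0)=* -> step gives (0,0)='.' but target has '*' -> reject
  (1,1)=* (1,3)=* (2,0)=. (5,0)=. -> step gives (0,0)='.' but target has '*' -> reject
  (1,1)=* (1,3)=* (2,0)=. (5,0)=* -> step gives (0,0)='.' but target has '*' -> reject
  (1,1)=* (1,3)=* (2,0)=* (5,0)=. -> step gives (0,0)='.' but target has '*' -> reject
  (1,1)=* (1,3)=* (2,0)=* (5,0)=* -> step gives (0,0)='.' but target has '*' -> reject
Unique solution: (1,1)=dead, (1,3)=live, (2,0)=dead, (5,0)=dead.
Check: live-neighbor counts of every cell in the completed generation 0:
3223
3355
4333
2243
1211
1233
Applying B3/S23 to generation 0 with these counts gives:
*.**
**..
.***
.*.*
....
..**
which matches the target exactly.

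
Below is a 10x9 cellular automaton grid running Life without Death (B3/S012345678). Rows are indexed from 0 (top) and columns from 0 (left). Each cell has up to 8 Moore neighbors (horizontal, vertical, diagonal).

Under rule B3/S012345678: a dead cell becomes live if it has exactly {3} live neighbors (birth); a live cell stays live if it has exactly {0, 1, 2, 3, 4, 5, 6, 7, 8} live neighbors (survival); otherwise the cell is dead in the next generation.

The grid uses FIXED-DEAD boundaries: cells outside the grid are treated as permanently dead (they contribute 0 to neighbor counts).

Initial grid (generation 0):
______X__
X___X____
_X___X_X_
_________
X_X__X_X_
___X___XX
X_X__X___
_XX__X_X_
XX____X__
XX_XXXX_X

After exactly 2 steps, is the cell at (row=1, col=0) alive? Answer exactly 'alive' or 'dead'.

Simulating step by step:
Generation 0 (given above): 30 live cells
Generation 1: 44 live cells
______X__
X___XXX__
_X___X_X_
_X_______
X_X__XXXX
__XXX__XX
X_XXXX_XX
_XX__X_X_
XX_X__X__
XXXXXXXXX
Generation 2: 54 live cells
______X__
X___XXXX_
XX__XX_X_
XXX__X__X
X_X_XXXXX
__XXX__XX
X_XXXX_XX
_XX__X_XX
XX_X__X_X
XXXXXXXXX

Cell (1,0) at generation 2: 1 -> alive

Answer: alive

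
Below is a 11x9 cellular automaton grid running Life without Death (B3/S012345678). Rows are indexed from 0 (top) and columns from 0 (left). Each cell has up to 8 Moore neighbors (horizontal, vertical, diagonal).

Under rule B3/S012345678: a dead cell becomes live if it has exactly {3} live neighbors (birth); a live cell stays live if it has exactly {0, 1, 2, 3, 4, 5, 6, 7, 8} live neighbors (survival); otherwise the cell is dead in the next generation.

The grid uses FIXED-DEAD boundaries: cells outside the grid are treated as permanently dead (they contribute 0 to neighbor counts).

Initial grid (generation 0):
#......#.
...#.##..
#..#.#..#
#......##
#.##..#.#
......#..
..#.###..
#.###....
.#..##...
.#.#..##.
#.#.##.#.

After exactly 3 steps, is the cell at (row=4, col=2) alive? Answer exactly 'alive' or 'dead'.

Simulating step by step:
Generation 0 (given above): 38 live cells
Generation 1: 55 live cells
#.....##.
...#.###.
#..#.#..#
#.###.###
####..#.#
.##.#.#..
.##.###..
#.###.#..
##..###..
##.#..##.
######.#.
Generation 2: 61 live cells
#....###.
...#.####
##.#.#..#
#.###.###
####..#.#
.##.#.#..
###.####.
#.###.##.
##..###..
##.#..##.
######.#.
Generation 3: 66 live cells
#...#####
####.####
##.#.#..#
#.###.###
####..#.#
.##.#.#..
###.####.
#.###.##.
##..###..
##.#..##.
######.#.

Cell (4,2) at generation 3: 1 -> alive

Answer: alive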